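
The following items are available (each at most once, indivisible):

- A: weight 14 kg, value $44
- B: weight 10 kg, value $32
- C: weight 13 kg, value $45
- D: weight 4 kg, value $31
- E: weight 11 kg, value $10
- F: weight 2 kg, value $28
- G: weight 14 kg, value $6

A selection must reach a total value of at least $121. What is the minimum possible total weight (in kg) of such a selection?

29

Subsets with value ≥ 121, sorted by total weight:
- B+C+D+F: weight 29, value 136
- A+B+D+F: weight 30, value 135
Minimum weight: 29 kg.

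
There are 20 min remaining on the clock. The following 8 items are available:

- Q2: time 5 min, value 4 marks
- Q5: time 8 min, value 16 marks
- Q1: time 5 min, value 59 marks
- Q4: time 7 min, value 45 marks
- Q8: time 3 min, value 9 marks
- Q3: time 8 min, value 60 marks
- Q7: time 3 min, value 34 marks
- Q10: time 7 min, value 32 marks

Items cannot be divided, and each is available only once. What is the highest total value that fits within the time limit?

164 marks

Check high-value combinations within 20 min:
- Q1+Q4+Q3: time 5+7+8=20, value 59+45+60=164
- Q1+Q8+Q3+Q7: time 5+3+8+3=19, value 59+9+60+34=162
- Q1+Q3+Q7: time 5+8+3=16, value 59+60+34=153
- Q1+Q3+Q10: time 5+8+7=20, value 59+60+32=151
- Q1+Q4+Q8+Q7: time 5+7+3+3=18, value 59+45+9+34=147
Best: 164 marks.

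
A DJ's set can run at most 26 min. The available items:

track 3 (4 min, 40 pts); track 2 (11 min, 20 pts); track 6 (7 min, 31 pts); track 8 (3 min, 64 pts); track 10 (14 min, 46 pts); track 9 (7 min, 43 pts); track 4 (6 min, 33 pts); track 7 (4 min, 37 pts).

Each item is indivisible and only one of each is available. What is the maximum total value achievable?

Check high-value combinations within 26 min:
- track 3+track 8+track 9+track 4+track 7: duration 4+3+7+6+4=24, value 40+64+43+33+37=217
- track 3+track 6+track 8+track 9+track 7: duration 4+7+3+7+4=25, value 40+31+64+43+37=215
- track 3+track 6+track 8+track 4+track 7: duration 4+7+3+6+4=24, value 40+31+64+33+37=205
- track 3+track 8+track 10+track 7: duration 4+3+14+4=25, value 40+64+46+37=187
Best: 217 pts.

217 pts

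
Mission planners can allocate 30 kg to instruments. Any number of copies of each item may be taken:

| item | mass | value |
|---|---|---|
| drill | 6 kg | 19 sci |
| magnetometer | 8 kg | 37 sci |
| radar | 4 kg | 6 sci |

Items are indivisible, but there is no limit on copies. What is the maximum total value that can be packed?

Best value-per-unit is magnetometer at 37/8; filling with it alone gives 3×37 = 111.
Optimal mix: 1×drill + 3×magnetometer → mass 30, value 130.

130 sci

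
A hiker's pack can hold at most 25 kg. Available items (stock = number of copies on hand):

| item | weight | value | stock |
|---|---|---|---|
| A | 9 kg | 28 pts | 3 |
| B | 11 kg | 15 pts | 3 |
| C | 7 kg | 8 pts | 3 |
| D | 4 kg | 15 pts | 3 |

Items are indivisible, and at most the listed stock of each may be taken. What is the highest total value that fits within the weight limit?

73 pts

Best selections within weight 25 and stock limits:
- 1×A + 3×D: weight 21, value 73
- 2×A + 1×D: weight 22, value 71
- 1×A + 1×C + 2×D: weight 24, value 66
Best: 73 pts.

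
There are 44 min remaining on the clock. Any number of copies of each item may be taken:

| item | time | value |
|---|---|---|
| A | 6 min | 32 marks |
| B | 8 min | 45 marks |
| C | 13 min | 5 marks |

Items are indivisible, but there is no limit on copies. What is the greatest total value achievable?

Best value-per-unit is B at 45/8; filling with it alone gives 5×45 = 225.
Optimal mix: 2×A + 4×B → time 44, value 244.

244 marks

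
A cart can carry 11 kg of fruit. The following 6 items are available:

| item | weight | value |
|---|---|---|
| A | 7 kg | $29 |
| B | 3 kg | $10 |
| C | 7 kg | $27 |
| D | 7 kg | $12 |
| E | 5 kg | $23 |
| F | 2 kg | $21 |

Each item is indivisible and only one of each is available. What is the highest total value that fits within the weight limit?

This is a 0/1 knapsack; check combinations near the capacity.
- B+E+F: weight 3+5+2=10, value 10+23+21=54
- A+F: weight 7+2=9, value 29+21=50
- C+F: weight 7+2=9, value 27+21=48
- E+F: weight 5+2=7, value 23+21=44
- A+B: weight 7+3=10, value 29+10=39
Best: $54.

$54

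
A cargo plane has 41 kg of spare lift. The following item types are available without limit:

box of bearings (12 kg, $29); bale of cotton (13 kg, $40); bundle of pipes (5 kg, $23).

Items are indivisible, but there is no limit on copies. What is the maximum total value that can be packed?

$184

Best value-per-unit is bundle of pipes at 23/5, and filling with it alone uses weight 8×5=40. No mix of the others beats 8×23 = 184.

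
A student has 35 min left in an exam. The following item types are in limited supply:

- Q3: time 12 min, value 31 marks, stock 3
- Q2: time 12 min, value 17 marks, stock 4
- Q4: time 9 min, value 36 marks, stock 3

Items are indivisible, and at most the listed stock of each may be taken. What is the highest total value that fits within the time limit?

108 marks

Top feasible selections:
- 3×Q4: time 27, value 108
- 1×Q3 + 2×Q4: time 30, value 103
- 2×Q3 + 1×Q4: time 33, value 98
- 1×Q2 + 2×Q4: time 30, value 89
Best: 108 marks.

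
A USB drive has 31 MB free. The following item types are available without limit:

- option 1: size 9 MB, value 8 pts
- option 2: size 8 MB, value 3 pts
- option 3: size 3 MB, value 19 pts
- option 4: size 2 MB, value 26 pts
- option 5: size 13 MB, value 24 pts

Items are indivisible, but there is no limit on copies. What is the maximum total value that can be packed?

390 pts

Best value-per-unit is option 4 at 26/2, and filling with it alone uses size 15×2=30. No mix of the others beats 15×26 = 390.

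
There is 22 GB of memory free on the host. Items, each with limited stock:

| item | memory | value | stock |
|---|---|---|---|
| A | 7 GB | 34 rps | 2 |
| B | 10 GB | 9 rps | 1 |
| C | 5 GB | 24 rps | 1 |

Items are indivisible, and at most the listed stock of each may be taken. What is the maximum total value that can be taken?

92 rps

Top feasible selections:
- 2×A + 1×C: memory 19, value 92
- 2×A: memory 14, value 68
Best: 92 rps.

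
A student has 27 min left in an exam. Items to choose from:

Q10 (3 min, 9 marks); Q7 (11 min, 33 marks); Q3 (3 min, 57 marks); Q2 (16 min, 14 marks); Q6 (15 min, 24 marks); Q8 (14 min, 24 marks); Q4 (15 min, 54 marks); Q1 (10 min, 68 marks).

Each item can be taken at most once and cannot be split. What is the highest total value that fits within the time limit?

Check high-value combinations within 27 min:
- Q10+Q7+Q3+Q1: time 3+11+3+10=27, value 9+33+57+68=167
- Q7+Q3+Q1: time 11+3+10=24, value 33+57+68=158
- Q3+Q8+Q1: time 3+14+10=27, value 57+24+68=149
- Q10+Q3+Q1: time 3+3+10=16, value 9+57+68=134
- Q3+Q1: time 3+10=13, value 57+68=125
Best: 167 marks.

167 marks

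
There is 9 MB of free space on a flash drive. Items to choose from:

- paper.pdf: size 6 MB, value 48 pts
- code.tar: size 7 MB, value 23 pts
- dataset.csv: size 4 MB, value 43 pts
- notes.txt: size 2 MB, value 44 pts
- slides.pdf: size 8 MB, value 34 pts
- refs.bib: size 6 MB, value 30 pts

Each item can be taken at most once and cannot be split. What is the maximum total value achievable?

92 pts

This is a 0/1 knapsack; check combinations near the capacity.
- paper.pdf+notes.txt: size 6+2=8, value 48+44=92
- dataset.csv+notes.txt: size 4+2=6, value 43+44=87
- notes.txt+refs.bib: size 2+6=8, value 44+30=74
- code.tar+notes.txt: size 7+2=9, value 23+44=67
Best: 92 pts.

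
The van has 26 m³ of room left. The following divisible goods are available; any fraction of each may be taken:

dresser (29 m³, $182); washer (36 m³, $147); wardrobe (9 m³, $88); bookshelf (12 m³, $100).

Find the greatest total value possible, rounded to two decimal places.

219.38

Take in order of value per unit:
- wardrobe (88/9 per unit): all 9 → value 88, running total 88.00
- bookshelf (100/12 per unit): all 12 → value 100, running total 188.00
- dresser (182/29 per unit): 5 of 29 → value 5×182/29 = 31.3793, running total 219.38
Total 219.38.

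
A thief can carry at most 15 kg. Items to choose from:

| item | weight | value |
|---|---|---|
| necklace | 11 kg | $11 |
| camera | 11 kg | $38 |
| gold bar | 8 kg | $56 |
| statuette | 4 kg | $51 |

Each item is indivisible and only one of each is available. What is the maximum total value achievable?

$107

Check high-value combinations within 15 kg:
- gold bar+statuette: weight 8+4=12, value 56+51=107
- camera+statuette: weight 11+4=15, value 38+51=89
- necklace+statuette: weight 11+4=15, value 11+51=62
- gold bar: weight 8, value 56
- statuette: weight 4, value 51
Best: $107.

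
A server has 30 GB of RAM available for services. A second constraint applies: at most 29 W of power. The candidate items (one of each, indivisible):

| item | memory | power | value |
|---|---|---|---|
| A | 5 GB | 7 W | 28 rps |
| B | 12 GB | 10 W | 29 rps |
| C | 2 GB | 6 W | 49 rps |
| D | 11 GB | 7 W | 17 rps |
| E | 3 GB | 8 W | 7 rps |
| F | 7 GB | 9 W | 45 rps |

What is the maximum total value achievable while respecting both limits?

Feasible sets respecting both limits:
- A+C+D+F: memory 25, power 29, value 139
- B+C+F: memory 21, power 25, value 123
- A+C+F: memory 14, power 22, value 122
- C+D+F: memory 20, power 22, value 111
Best: 139 rps.

139 rps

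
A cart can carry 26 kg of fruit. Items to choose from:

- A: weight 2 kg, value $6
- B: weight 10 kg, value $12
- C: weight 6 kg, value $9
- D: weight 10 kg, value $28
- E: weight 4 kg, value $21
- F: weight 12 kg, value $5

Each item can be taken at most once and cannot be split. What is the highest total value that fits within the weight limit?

This is a 0/1 knapsack; check combinations near the capacity.
- A+B+D+E: weight 2+10+10+4=26, value 6+12+28+21=67
- A+C+D+E: weight 2+6+10+4=22, value 6+9+28+21=64
- B+D+E: weight 10+10+4=24, value 12+28+21=61
Best: $67.

$67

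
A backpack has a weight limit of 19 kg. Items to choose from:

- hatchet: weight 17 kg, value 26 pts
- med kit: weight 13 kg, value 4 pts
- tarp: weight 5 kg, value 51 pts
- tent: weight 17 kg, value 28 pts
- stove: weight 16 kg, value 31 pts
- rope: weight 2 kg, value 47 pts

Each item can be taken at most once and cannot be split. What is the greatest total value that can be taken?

Check high-value combinations within 19 kg:
- tarp+rope: weight 5+2=7, value 51+47=98
- stove+rope: weight 16+2=18, value 31+47=78
- tent+rope: weight 17+2=19, value 28+47=75
- hatchet+rope: weight 17+2=19, value 26+47=73
- med kit+tarp: weight 13+5=18, value 4+51=55
Best: 98 pts.

98 pts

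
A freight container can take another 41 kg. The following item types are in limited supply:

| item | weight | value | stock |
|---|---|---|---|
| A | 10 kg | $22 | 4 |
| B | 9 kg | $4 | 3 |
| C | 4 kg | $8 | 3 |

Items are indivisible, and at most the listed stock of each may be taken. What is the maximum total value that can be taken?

$88

Top feasible selections:
- 4×A: weight 40, value 88
- 3×A + 2×C: weight 38, value 82
Best: $88.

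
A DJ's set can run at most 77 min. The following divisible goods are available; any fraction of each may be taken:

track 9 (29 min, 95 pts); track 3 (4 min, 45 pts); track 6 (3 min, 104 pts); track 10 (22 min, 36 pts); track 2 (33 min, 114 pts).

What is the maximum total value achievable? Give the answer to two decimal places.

Take in order of value per unit:
- track 6 (104/3 per unit): all 3 → value 104, running total 104.00
- track 3 (45/4 per unit): all 4 → value 45, running total 149.00
- track 2 (114/33 per unit): all 33 → value 114, running total 263.00
- track 9 (95/29 per unit): all 29 → value 95, running total 358.00
- track 10 (36/22 per unit): 8 of 22 → value 8×36/22 = 13.0909, running total 371.09
Total 371.09.

371.09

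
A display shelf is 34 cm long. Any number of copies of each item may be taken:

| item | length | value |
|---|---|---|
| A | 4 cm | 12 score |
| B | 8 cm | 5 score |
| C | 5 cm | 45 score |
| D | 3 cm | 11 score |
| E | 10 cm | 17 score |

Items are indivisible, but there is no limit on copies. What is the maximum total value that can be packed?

Best value-per-unit is C at 45/5; filling with it alone gives 6×45 = 270.
Optimal mix: 1×A + 6×C → length 34, value 282.

282 score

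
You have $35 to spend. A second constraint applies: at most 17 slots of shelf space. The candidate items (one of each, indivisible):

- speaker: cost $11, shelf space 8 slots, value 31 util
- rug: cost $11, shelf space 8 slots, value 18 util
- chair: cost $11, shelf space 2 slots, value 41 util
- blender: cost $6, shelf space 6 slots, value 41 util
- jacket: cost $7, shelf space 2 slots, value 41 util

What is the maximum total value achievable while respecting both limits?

123 util

Feasible sets respecting both limits:
- chair+blender+jacket: cost 24, shelf space 10, value 123
- speaker+chair+blender: cost 28, shelf space 16, value 113
- speaker+chair+jacket: cost 29, shelf space 12, value 113
Best: 123 util.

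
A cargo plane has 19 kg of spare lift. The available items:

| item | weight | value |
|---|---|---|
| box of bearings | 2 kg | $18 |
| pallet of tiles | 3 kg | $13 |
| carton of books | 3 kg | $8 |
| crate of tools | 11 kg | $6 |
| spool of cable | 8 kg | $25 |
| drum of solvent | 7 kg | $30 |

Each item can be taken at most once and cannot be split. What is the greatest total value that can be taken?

$73

This is a 0/1 knapsack; check combinations near the capacity.
- box of bearings+spool of cable+drum of solvent: weight 2+8+7=17, value 18+25+30=73
- box of bearings+pallet of tiles+carton of books+drum of solvent: weight 2+3+3+7=15, value 18+13+8+30=69
- pallet of tiles+spool of cable+drum of solvent: weight 3+8+7=18, value 13+25+30=68
- box of bearings+pallet of tiles+carton of books+spool of cable: weight 2+3+3+8=16, value 18+13+8+25=64
- carton of books+spool of cable+drum of solvent: weight 3+8+7=18, value 8+25+30=63
Best: $73.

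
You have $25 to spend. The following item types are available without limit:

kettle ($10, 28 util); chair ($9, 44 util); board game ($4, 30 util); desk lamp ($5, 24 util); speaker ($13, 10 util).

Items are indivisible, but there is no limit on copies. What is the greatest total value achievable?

180 util

Best value-per-unit is board game at 30/4, and filling with it alone uses cost 6×4=24. No mix of the others beats 6×30 = 180.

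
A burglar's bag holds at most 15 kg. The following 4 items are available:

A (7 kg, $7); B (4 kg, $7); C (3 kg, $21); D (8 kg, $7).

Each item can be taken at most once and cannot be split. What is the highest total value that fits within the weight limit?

$35

This is a 0/1 knapsack; check combinations near the capacity.
- A+B+C: weight 7+4+3=14, value 7+7+21=35
- B+C+D: weight 4+3+8=15, value 7+21+7=35
- B+C: weight 4+3=7, value 7+21=28
- A+C: weight 7+3=10, value 7+21=28
- C+D: weight 3+8=11, value 21+7=28
Best: $35.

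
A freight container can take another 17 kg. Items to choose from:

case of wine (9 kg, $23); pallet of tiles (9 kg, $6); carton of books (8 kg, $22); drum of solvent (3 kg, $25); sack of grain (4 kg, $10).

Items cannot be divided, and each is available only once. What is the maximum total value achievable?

Check high-value combinations within 17 kg:
- case of wine+drum of solvent+sack of grain: weight 9+3+4=16, value 23+25+10=58
- carton of books+drum of solvent+sack of grain: weight 8+3+4=15, value 22+25+10=57
- case of wine+drum of solvent: weight 9+3=12, value 23+25=48
- carton of books+drum of solvent: weight 8+3=11, value 22+25=47
- case of wine+carton of books: weight 9+8=17, value 23+22=45
Best: $58.

$58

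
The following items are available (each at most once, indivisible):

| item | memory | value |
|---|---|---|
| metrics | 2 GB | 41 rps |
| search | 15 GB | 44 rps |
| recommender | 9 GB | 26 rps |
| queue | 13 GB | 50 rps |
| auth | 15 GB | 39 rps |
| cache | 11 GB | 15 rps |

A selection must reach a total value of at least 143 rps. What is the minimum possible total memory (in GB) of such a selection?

Subsets with value ≥ 143, sorted by total memory:
- metrics+search+recommender+queue: memory 39, value 161
- metrics+recommender+queue+auth: memory 39, value 156
- metrics+search+recommender+auth: memory 41, value 150
Minimum memory: 39 GB.

39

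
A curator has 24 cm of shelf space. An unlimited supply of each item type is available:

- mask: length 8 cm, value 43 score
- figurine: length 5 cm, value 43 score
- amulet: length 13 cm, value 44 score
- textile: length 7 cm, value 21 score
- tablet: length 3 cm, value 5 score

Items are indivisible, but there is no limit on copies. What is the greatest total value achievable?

177 score

Best value-per-unit is figurine at 43/5; filling with it alone gives 4×43 = 172.
Optimal mix: 4×figurine + 1×tablet → length 23, value 177.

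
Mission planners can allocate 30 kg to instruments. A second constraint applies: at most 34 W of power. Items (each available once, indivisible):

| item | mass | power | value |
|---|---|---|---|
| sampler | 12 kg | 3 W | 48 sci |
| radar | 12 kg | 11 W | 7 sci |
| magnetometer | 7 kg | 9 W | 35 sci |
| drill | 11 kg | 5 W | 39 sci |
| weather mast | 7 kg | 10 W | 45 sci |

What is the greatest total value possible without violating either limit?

132 sci

Feasible sets respecting both limits:
- sampler+drill+weather mast: mass 30, power 18, value 132
- sampler+magnetometer+weather mast: mass 26, power 22, value 128
- sampler+magnetometer+drill: mass 30, power 17, value 122
- magnetometer+drill+weather mast: mass 25, power 24, value 119
Best: 132 sci.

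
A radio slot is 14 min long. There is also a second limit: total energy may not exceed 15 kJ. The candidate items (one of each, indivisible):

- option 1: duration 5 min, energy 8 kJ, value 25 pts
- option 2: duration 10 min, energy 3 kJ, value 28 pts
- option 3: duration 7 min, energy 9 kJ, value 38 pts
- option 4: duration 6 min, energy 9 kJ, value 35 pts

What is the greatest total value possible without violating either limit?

38 pts

Feasible sets respecting both limits:
- option 3: duration 7, energy 9, value 38
- option 4: duration 6, energy 9, value 35
- option 2: duration 10, energy 3, value 28
- option 1: duration 5, energy 8, value 25
Best: 38 pts.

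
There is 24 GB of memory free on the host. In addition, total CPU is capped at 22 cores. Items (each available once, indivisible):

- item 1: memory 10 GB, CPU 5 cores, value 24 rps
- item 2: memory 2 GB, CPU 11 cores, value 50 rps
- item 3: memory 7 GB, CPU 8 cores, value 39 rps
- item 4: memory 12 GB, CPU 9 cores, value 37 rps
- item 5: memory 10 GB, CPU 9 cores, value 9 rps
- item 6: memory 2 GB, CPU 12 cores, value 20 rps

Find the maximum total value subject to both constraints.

Feasible sets respecting both limits:
- item 2+item 3: memory 9, CPU 19, value 89
- item 2+item 4: memory 14, CPU 20, value 87
- item 3+item 4: memory 19, CPU 17, value 76
Best: 89 rps.

89 rps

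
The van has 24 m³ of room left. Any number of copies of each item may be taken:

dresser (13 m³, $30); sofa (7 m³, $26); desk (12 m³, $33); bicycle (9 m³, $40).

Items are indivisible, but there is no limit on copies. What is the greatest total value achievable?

Best value-per-unit is bicycle at 40/9; filling with it alone gives 2×40 = 80.
Optimal mix: 2×sofa + 1×bicycle → volume 23, value 92.

$92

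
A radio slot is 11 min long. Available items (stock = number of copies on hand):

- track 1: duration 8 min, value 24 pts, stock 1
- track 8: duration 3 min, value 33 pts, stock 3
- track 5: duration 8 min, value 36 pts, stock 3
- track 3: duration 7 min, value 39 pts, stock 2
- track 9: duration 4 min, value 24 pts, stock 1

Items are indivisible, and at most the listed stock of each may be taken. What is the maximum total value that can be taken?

Top feasible selections:
- 3×track 8: duration 9, value 99
- 2×track 8 + 1×track 9: duration 10, value 90
Best: 99 pts.

99 pts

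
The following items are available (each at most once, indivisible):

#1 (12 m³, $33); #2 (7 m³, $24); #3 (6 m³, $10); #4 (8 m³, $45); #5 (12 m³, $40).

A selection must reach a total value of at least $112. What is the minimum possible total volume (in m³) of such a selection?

Subsets with value ≥ 112, sorted by total volume:
- #1+#4+#5: volume 32, value 118
- #2+#3+#4+#5: volume 33, value 119
Minimum volume: 32 m³.

32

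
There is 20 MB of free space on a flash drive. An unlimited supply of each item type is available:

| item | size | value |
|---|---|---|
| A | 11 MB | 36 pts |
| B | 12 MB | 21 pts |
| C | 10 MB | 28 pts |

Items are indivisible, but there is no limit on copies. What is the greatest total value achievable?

56 pts

Best value-per-unit is A at 36/11; filling with it alone gives 1×36 = 36.
Optimal mix: 2×C → size 20, value 56.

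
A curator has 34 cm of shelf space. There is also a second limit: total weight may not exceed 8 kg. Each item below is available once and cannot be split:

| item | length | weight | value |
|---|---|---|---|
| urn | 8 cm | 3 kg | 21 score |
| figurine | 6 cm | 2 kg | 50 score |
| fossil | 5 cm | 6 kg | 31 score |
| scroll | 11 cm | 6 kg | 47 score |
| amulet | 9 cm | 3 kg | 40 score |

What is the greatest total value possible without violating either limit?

111 score

Feasible sets respecting both limits:
- urn+figurine+amulet: length 23, weight 8, value 111
- figurine+scroll: length 17, weight 8, value 97
- figurine+amulet: length 15, weight 5, value 90
- figurine+fossil: length 11, weight 8, value 81
Best: 111 score.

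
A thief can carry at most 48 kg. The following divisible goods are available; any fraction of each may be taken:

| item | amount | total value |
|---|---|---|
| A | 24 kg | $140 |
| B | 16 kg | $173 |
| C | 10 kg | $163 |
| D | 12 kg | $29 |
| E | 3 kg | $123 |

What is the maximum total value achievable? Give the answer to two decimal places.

Take in order of value per unit:
- E (123/3 per unit): all 3 → value 123, running total 123.00
- C (163/10 per unit): all 10 → value 163, running total 286.00
- B (173/16 per unit): all 16 → value 173, running total 459.00
- A (140/24 per unit): 19 of 24 → value 19×140/24 = 110.8333, running total 569.83
Total 569.83.

569.83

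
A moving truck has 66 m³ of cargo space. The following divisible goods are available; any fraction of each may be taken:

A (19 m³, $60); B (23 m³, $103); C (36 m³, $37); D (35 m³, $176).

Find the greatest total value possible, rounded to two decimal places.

304.26

Take in order of value per unit:
- D (176/35 per unit): all 35 → value 176, running total 176.00
- B (103/23 per unit): all 23 → value 103, running total 279.00
- A (60/19 per unit): 8 of 19 → value 8×60/19 = 25.2632, running total 304.26
Total 304.26.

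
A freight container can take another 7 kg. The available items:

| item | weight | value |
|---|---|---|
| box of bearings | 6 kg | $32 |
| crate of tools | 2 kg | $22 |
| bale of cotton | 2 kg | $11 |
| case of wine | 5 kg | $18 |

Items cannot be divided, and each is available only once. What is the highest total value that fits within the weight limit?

Check high-value combinations within 7 kg:
- crate of tools+case of wine: weight 2+5=7, value 22+18=40
- crate of tools+bale of cotton: weight 2+2=4, value 22+11=33
- box of bearings: weight 6, value 32
- bale of cotton+case of wine: weight 2+5=7, value 11+18=29
- crate of tools: weight 2, value 22
Best: $40.

$40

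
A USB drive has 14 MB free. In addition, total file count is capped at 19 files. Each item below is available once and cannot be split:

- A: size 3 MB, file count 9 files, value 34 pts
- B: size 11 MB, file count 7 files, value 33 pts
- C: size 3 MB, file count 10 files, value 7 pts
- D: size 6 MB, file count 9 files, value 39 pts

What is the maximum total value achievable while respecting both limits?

73 pts

Feasible sets respecting both limits:
- A+D: size 9, file count 18, value 73
- A+B: size 14, file count 16, value 67
- C+D: size 9, file count 19, value 46
- A+C: size 6, file count 19, value 41
Best: 73 pts.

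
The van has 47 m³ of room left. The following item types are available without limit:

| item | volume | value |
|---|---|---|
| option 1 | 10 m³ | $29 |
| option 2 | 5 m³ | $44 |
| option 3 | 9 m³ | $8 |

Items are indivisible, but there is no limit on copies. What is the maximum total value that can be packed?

Best value-per-unit is option 2 at 44/5, and filling with it alone uses volume 9×5=45. No mix of the others beats 9×44 = 396.

$396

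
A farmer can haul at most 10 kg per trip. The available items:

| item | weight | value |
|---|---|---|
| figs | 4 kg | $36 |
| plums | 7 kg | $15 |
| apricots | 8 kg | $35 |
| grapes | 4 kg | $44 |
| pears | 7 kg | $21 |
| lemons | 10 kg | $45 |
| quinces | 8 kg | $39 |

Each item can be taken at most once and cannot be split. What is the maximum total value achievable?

$80

Check high-value combinations within 10 kg:
- figs+grapes: weight 4+4=8, value 36+44=80
- lemons: weight 10, value 45
- grapes: weight 4, value 44
Best: $80.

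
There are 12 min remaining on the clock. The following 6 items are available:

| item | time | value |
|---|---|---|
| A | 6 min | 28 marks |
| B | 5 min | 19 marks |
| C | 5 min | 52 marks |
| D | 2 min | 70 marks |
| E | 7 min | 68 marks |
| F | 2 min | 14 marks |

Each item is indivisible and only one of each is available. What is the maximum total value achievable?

152 marks

Check high-value combinations within 12 min:
- D+E+F: time 2+7+2=11, value 70+68+14=152
- B+C+D: time 5+5+2=12, value 19+52+70=141
- D+E: time 2+7=9, value 70+68=138
- C+D+F: time 5+2+2=9, value 52+70+14=136
- C+D: time 5+2=7, value 52+70=122
Best: 152 marks.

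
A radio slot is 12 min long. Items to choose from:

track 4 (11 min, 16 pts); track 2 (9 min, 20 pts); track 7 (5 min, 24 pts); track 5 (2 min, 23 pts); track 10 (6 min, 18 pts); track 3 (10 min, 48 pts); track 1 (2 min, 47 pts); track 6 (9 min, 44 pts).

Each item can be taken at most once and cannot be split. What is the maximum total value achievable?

95 pts

Check high-value combinations within 12 min:
- track 3+track 1: duration 10+2=12, value 48+47=95
- track 7+track 5+track 1: duration 5+2+2=9, value 24+23+47=94
- track 1+track 6: duration 2+9=11, value 47+44=91
- track 5+track 10+track 1: duration 2+6+2=10, value 23+18+47=88
- track 7+track 1: duration 5+2=7, value 24+47=71
Best: 95 pts.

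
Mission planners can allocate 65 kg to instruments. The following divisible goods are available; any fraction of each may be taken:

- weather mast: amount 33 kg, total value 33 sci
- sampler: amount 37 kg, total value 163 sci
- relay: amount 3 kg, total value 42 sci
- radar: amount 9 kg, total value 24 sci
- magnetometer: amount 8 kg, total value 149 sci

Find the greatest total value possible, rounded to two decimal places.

386.00

Take in order of value per unit:
- magnetometer (149/8 per unit): all 8 → value 149, running total 149.00
- relay (42/3 per unit): all 3 → value 42, running total 191.00
- sampler (163/37 per unit): all 37 → value 163, running total 354.00
- radar (24/9 per unit): all 9 → value 24, running total 378.00
- weather mast (33/33 per unit): 8 of 33 → value 8×33/33 = 8.0000, running total 386.00
Total 386.00.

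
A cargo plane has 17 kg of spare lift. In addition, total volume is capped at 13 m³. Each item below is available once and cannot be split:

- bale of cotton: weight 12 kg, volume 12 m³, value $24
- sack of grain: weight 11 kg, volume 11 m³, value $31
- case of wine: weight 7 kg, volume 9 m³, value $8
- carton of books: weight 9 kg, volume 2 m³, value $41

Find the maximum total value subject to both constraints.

Feasible sets respecting both limits:
- case of wine+carton of books: weight 16, volume 11, value 49
- carton of books: weight 9, volume 2, value 41
- sack of grain: weight 11, volume 11, value 31
Best: $49.

$49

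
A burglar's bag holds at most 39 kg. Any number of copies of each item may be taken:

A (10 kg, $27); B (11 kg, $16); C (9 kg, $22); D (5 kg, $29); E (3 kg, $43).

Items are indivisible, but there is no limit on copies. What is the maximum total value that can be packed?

Best value-per-unit is E at 43/3, and filling with it alone uses weight 13×3=39. No mix of the others beats 13×43 = 559.

$559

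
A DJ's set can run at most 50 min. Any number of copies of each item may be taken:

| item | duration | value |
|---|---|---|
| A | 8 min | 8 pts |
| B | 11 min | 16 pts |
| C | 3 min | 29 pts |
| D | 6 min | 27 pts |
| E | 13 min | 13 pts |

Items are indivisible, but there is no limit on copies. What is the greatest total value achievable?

464 pts

Best value-per-unit is C at 29/3, and filling with it alone uses duration 16×3=48. No mix of the others beats 16×29 = 464.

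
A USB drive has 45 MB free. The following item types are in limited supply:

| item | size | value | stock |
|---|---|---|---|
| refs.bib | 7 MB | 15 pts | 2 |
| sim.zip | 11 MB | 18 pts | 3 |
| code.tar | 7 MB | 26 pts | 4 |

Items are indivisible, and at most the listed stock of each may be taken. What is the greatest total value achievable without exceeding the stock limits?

Top feasible selections:
- 2×refs.bib + 4×code.tar: size 42, value 134
- 1×sim.zip + 4×code.tar: size 39, value 122
Best: 134 pts.

134 pts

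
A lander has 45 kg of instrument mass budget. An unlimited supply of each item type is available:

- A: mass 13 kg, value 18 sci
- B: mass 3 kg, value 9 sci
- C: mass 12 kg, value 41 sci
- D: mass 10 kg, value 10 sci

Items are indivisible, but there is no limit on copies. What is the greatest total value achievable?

Best value-per-unit is C at 41/12; filling with it alone gives 3×41 = 123.
Optimal mix: 3×B + 3×C → mass 45, value 150.

150 sci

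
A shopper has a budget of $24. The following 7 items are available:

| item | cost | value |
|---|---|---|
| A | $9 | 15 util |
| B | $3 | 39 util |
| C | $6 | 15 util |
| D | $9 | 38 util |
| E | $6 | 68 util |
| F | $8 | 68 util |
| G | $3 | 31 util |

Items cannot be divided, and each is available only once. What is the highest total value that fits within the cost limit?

206 util

Check high-value combinations within $24:
- B+E+F+G: cost 3+6+8+3=20, value 39+68+68+31=206
- B+C+E+F: cost 3+6+6+8=23, value 39+15+68+68=190
- C+E+F+G: cost 6+6+8+3=23, value 15+68+68+31=182
Best: 206 util.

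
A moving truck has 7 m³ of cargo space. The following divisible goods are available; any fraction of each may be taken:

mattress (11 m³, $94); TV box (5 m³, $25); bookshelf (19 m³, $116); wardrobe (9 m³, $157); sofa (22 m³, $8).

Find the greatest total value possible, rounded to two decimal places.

122.11

Take in order of value per unit:
- wardrobe (157/9 per unit): 7 of 9 → value 7×157/9 = 122.1111, running total 122.11
Total 122.11.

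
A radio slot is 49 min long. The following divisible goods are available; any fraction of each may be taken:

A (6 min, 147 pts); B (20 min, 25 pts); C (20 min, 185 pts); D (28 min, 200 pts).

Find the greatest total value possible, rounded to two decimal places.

496.29

Take in order of value per unit:
- A (147/6 per unit): all 6 → value 147, running total 147.00
- C (185/20 per unit): all 20 → value 185, running total 332.00
- D (200/28 per unit): 23 of 28 → value 23×200/28 = 164.2857, running total 496.29
Total 496.29.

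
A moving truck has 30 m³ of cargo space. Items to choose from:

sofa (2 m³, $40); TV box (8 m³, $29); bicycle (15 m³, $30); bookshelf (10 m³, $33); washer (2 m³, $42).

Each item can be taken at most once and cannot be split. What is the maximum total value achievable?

Check high-value combinations within 30 m³:
- sofa+bicycle+bookshelf+washer: volume 2+15+10+2=29, value 40+30+33+42=145
- sofa+TV box+bookshelf+washer: volume 2+8+10+2=22, value 40+29+33+42=144
- sofa+TV box+bicycle+washer: volume 2+8+15+2=27, value 40+29+30+42=141
- sofa+bookshelf+washer: volume 2+10+2=14, value 40+33+42=115
Best: $145.

$145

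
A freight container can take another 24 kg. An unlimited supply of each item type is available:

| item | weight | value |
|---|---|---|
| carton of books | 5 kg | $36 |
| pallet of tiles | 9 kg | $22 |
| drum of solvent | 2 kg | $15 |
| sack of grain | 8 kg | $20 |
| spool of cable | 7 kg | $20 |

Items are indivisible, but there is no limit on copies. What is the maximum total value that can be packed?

$180

Best value-per-unit is drum of solvent at 15/2, and filling with it alone uses weight 12×2=24. No mix of the others beats 12×15 = 180.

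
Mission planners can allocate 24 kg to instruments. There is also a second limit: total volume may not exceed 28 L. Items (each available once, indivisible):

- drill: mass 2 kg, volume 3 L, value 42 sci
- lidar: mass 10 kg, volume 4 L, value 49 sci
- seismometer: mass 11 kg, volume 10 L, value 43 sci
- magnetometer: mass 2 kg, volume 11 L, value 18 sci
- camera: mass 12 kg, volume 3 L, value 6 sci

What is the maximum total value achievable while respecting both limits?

134 sci

Feasible sets respecting both limits:
- drill+lidar+seismometer: mass 23, volume 17, value 134
- lidar+seismometer+magnetometer: mass 23, volume 25, value 110
- drill+lidar+magnetometer: mass 14, volume 18, value 109
- drill+seismometer+magnetometer: mass 15, volume 24, value 103
Best: 134 sci.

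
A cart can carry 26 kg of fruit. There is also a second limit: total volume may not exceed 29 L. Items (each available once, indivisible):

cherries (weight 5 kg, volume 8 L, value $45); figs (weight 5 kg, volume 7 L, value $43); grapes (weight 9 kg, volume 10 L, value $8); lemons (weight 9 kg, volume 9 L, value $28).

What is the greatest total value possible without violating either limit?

Feasible sets respecting both limits:
- cherries+figs+lemons: weight 19, volume 24, value 116
- cherries+figs+grapes: weight 19, volume 25, value 96
- cherries+figs: weight 10, volume 15, value 88
- cherries+grapes+lemons: weight 23, volume 27, value 81
Best: $116.

$116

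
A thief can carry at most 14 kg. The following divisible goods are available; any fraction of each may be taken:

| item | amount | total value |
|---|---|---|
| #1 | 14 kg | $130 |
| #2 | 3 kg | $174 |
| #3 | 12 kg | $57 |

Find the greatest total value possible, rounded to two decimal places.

276.14

Take in order of value per unit:
- #2 (174/3 per unit): all 3 → value 174, running total 174.00
- #1 (130/14 per unit): 11 of 14 → value 11×130/14 = 102.1429, running total 276.14
Total 276.14.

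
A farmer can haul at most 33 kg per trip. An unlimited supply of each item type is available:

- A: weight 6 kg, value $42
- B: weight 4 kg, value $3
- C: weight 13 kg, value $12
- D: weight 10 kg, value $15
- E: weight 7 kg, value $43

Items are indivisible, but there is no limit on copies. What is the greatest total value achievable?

$213

Best value-per-unit is A at 42/6; filling with it alone gives 5×42 = 210.
Optimal mix: 2×A + 3×E → weight 33, value 213.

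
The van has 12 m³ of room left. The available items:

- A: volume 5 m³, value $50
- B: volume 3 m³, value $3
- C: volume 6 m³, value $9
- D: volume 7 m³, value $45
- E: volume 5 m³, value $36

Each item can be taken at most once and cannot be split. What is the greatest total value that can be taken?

Check high-value combinations within 12 m³:
- A+D: volume 5+7=12, value 50+45=95
- A+E: volume 5+5=10, value 50+36=86
- D+E: volume 7+5=12, value 45+36=81
Best: $95.

$95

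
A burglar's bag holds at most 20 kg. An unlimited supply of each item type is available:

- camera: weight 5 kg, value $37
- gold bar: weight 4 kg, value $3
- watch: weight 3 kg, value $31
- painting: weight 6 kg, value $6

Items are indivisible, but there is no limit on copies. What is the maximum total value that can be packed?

Best value-per-unit is watch at 31/3; filling with it alone gives 6×31 = 186.
Optimal mix: 1×camera + 5×watch → weight 20, value 192.

$192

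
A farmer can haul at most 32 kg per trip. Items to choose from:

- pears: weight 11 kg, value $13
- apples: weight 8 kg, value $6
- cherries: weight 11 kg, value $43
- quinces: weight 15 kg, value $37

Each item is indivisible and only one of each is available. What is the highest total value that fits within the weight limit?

Check high-value combinations within 32 kg:
- cherries+quinces: weight 11+15=26, value 43+37=80
- pears+apples+cherries: weight 11+8+11=30, value 13+6+43=62
- pears+cherries: weight 11+11=22, value 13+43=56
Best: $80.

$80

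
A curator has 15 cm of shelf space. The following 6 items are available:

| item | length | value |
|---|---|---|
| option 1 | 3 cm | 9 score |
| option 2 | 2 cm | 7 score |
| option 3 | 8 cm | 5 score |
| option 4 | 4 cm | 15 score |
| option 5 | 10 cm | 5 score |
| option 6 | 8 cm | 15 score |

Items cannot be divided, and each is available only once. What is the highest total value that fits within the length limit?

Check high-value combinations within 15 cm:
- option 1+option 4+option 6: length 3+4+8=15, value 9+15+15=39
- option 2+option 4+option 6: length 2+4+8=14, value 7+15+15=37
- option 1+option 2+option 4: length 3+2+4=9, value 9+7+15=31
- option 1+option 2+option 6: length 3+2+8=13, value 9+7+15=31
- option 4+option 6: length 4+8=12, value 15+15=30
Best: 39 score.

39 score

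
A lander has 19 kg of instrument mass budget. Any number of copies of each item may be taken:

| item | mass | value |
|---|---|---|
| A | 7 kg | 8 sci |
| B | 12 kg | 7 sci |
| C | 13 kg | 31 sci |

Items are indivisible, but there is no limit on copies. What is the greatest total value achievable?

Best value-per-unit is C at 31/13, and filling with it alone uses mass 1×13=13. No mix of the others beats 1×31 = 31.

31 sci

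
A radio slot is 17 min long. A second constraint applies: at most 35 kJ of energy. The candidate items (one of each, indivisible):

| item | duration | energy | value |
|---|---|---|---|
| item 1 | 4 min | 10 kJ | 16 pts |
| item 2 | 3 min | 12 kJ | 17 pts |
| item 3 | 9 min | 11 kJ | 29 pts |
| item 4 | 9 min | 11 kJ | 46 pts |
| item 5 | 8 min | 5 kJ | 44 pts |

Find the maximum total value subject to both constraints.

90 pts

Feasible sets respecting both limits:
- item 4+item 5: duration 17, energy 16, value 90
- item 1+item 2+item 4: duration 16, energy 33, value 79
- item 1+item 2+item 5: duration 15, energy 27, value 77
- item 3+item 5: duration 17, energy 16, value 73
Best: 90 pts.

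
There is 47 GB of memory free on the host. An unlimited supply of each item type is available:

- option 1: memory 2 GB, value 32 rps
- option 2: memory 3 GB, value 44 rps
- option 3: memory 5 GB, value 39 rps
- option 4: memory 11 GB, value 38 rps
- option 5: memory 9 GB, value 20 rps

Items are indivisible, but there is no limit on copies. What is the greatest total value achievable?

748 rps

Best value-per-unit is option 1 at 32/2; filling with it alone gives 23×32 = 736.
Optimal mix: 22×option 1 + 1×option 2 → memory 47, value 748.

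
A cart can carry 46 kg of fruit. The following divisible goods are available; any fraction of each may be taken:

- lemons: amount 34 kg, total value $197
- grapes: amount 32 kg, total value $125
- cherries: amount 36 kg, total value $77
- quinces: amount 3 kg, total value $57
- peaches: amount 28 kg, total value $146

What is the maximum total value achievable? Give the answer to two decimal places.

Take in order of value per unit:
- quinces (57/3 per unit): all 3 → value 57, running total 57.00
- lemons (197/34 per unit): all 34 → value 197, running total 254.00
- peaches (146/28 per unit): 9 of 28 → value 9×146/28 = 46.9286, running total 300.93
Total 300.93.

300.93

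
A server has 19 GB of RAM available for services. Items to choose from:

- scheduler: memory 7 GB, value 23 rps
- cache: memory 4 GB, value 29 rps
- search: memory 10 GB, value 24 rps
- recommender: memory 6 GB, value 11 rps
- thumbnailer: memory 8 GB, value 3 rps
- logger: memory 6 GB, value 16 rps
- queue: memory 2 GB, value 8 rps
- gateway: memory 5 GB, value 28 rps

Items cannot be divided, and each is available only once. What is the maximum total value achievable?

Check high-value combinations within 19 GB:
- scheduler+cache+queue+gateway: memory 7+4+2+5=18, value 23+29+8+28=88
- cache+logger+queue+gateway: memory 4+6+2+5=17, value 29+16+8+28=81
- cache+search+gateway: memory 4+10+5=19, value 29+24+28=81
- scheduler+cache+gateway: memory 7+4+5=16, value 23+29+28=80
- cache+recommender+queue+gateway: memory 4+6+2+5=17, value 29+11+8+28=76
Best: 88 rps.

88 rps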